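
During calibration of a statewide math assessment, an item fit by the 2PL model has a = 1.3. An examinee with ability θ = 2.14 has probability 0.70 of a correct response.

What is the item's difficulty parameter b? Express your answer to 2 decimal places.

P(θ) = 1 / (1 + exp(−a(θ − b)))
logit(0.70) = ln(0.70/0.30) = 0.8473
b = θ − logit/(a) = 2.14 − 0.8473/1.3000 = 1.4882

1.49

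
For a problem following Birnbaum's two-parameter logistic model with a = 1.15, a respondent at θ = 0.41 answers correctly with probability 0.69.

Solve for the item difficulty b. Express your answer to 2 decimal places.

P(θ) = 1 / (1 + exp(−a(θ − b)))
logit(0.69) = ln(0.69/0.31) = 0.8001
b = θ − logit/(a) = 0.41 − 0.8001/1.1500 = -0.2858

-0.29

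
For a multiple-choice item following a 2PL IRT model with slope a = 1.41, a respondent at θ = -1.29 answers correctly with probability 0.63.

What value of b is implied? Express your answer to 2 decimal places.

-1.67

P(θ) = 1 / (1 + exp(−a(θ − b)))
logit(0.63) = ln(0.63/0.37) = 0.5322
b = θ − logit/(a) = -1.29 − 0.5322/1.4100 = -1.6675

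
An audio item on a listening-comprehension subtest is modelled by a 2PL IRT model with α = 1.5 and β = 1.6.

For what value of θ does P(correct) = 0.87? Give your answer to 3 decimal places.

P(θ) = 1 / (1 + exp(−α(θ − β)))
logit = ln(0.8700/0.1300) = 1.9010
θ = β + logit/(α) = 1.6 + 1.9010/1.5000 = 2.8673

2.867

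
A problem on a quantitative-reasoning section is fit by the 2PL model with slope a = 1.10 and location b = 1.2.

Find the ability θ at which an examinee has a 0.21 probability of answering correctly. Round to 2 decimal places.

P(θ) = 1 / (1 + exp(−a(θ − b)))
logit = ln(0.2100/0.7900) = -1.3249
θ = b + logit/(a) = 1.2 + (-1.3249)/1.1000 = -0.0045

0.00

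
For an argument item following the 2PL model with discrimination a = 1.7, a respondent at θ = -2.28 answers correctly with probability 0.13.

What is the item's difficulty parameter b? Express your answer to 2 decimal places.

-1.16

P(θ) = 1 / (1 + exp(−a(θ − b)))
logit(0.13) = ln(0.13/0.87) = -1.9010
b = θ − logit/(a) = -2.28 − (-1.9010)/1.7000 = -1.1618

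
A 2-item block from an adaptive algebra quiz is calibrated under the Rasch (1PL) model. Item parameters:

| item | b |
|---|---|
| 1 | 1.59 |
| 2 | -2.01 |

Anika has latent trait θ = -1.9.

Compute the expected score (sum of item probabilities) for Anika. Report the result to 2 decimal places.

P(θ) = 1 / (1 + exp(−(θ − b)))
P_1 = 1/(1+e^{3.4900}) = 0.0296
P_2 = 1/(1+e^{-0.1100}) = 0.5275
E[score] = 0.0296 + 0.5275 = 0.5571

0.56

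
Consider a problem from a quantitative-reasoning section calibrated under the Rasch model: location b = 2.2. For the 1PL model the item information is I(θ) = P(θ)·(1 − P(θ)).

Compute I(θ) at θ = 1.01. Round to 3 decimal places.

P = 1/(1+e^{1.1900}) = 0.2333
P(1−P) = 0.2333 × 0.7667 = 0.1788
I = P(1−P) = 0.17885

0.179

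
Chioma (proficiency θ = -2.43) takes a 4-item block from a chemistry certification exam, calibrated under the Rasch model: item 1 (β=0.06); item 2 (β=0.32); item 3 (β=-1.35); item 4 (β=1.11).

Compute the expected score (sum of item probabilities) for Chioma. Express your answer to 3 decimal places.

P(θ) = 1 / (1 + exp(−(θ − β)))
P_1 = 1/(1+e^{2.4900}) = 0.0766
P_2 = 1/(1+e^{2.7500}) = 0.0601
P_3 = 1/(1+e^{1.0800}) = 0.2535
P_4 = 1/(1+e^{3.5400}) = 0.0282
E[score] = 0.0766 + 0.0601 + 0.2535 + 0.0282 = 0.4184

0.418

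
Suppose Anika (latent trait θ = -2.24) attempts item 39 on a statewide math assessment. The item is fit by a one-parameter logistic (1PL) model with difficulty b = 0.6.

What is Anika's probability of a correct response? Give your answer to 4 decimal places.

P(θ) = 1 / (1 + exp(−(θ − b)))
Exponent: (-2.24 − 0.6) = -2.8400
1/(1 + e^{2.8400}) = 0.0552
P = 0.0552

0.0552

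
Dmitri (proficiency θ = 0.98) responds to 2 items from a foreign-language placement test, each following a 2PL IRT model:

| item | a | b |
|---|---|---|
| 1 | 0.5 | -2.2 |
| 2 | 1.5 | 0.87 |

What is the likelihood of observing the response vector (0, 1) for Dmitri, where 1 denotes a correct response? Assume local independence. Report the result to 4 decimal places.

P(θ) = 1 / (1 + exp(−a(θ − b)))
P_1 = 1/(1+e^{-1.5900}) = 0.8306
P_2 = 1/(1+e^{-0.1650}) = 0.5412
L = (1−P_1) × P_2 = 0.1694 × 0.5412 = 0.09166

0.0917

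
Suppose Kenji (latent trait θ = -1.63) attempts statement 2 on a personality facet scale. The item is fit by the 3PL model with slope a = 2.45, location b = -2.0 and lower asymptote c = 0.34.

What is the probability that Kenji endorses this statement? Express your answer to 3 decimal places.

P(θ) = c + (1 − c) · 1 / (1 + exp(−a(θ − b)))
Exponent: 2.45 × (-1.63 − (-2.0)) = 0.9065
1/(1 + e^{-0.9065}) = 0.7123
P = 0.34 + 0.66 × 0.7123 = 0.8101

0.810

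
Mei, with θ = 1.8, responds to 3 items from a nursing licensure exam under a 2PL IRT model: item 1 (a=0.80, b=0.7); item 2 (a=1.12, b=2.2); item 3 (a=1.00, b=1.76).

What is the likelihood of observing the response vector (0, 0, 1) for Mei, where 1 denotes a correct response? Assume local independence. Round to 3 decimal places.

0.091

P(θ) = 1 / (1 + exp(−a(θ − b)))
P_1 = 1/(1+e^{-0.8800}) = 0.7068
P_2 = 1/(1+e^{0.4480}) = 0.3898
P_3 = 1/(1+e^{-0.0400}) = 0.5100
L = (1−P_1) × (1−P_2) × P_3 = 0.2932 × 0.6102 × 0.5100 = 0.09123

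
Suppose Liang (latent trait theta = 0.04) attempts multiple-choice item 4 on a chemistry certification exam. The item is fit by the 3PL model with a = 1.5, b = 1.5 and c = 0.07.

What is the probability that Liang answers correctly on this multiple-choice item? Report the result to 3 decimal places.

0.164

P(theta) = c + (1 − c) · 1 / (1 + exp(−a(theta − b)))
Exponent: 1.5 × (0.04 − 1.5) = -2.1900
1/(1 + e^{2.1900}) = 0.1007
P = 0.07 + 0.93 × 0.1007 = 0.1636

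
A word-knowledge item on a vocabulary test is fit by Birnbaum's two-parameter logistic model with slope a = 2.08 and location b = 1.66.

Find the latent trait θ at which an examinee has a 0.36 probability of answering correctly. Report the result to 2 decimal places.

1.38

P(θ) = 1 / (1 + exp(−a(θ − b)))
logit = ln(0.3600/0.6400) = -0.5754
θ = b + logit/(a) = 1.66 + (-0.5754)/2.0800 = 1.3834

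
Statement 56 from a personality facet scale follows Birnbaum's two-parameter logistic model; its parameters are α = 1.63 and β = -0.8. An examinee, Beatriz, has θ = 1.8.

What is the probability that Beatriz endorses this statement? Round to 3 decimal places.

0.986

P(θ) = 1 / (1 + exp(−α(θ − β)))
Exponent: 1.63 × (1.8 − (-0.8)) = 4.2380
1/(1 + e^{-4.2380}) = 0.9858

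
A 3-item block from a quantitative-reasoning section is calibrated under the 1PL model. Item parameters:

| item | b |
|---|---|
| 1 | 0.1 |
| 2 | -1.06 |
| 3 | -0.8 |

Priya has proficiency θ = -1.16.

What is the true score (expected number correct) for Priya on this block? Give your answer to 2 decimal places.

P(θ) = 1 / (1 + exp(−(θ − b)))
P_1 = 1/(1+e^{1.2600}) = 0.2210
P_2 = 1/(1+e^{0.1000}) = 0.4750
P_3 = 1/(1+e^{0.3600}) = 0.4110
E[score] = 0.2210 + 0.4750 + 0.4110 = 1.1070

1.11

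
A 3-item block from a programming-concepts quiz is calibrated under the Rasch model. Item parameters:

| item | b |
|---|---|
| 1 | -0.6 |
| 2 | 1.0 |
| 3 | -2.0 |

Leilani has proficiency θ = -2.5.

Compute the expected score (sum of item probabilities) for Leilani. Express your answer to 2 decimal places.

0.54

P(θ) = 1 / (1 + exp(−(θ − b)))
P_1 = 1/(1+e^{1.9000}) = 0.1301
P_2 = 1/(1+e^{3.5000}) = 0.0293
P_3 = 1/(1+e^{0.5000}) = 0.3775
E[score] = 0.1301 + 0.0293 + 0.3775 = 0.5370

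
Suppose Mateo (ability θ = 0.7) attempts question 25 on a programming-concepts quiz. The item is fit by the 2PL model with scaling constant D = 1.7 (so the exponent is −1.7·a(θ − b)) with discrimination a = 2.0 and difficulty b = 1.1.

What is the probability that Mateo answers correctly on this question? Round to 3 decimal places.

P(θ) = 1 / (1 + exp(−D·a(θ − b)))
Exponent: 1.7 × 2.0 × (0.7 − 1.1) = -1.3600
1/(1 + e^{1.3600}) = 0.2042
P = 0.2042

0.204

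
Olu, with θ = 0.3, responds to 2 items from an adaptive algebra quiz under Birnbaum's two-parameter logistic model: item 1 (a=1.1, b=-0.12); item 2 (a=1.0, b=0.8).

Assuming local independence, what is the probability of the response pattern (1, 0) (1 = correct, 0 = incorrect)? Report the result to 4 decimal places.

P(θ) = 1 / (1 + exp(−a(θ − b)))
P_1 = 1/(1+e^{-0.4620}) = 0.6135
P_2 = 1/(1+e^{0.5000}) = 0.3775
L = P_1 × (1−P_2) = 0.6135 × 0.6225 = 0.38187

0.3819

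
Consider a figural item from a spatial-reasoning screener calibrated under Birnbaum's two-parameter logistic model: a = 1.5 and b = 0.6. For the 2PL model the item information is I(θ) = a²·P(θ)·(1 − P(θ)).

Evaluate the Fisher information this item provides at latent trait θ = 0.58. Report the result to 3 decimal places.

P = 1/(1+e^{0.0300}) = 0.4925
P(1−P) = 0.4925 × 0.5075 = 0.2499
I = a² × P(1−P) = 1.5² × 0.2499 = 0.56237

0.562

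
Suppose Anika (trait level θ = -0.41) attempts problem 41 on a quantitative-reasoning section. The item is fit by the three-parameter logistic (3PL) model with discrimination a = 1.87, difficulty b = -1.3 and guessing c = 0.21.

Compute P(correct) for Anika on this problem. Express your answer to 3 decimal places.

0.874

P(θ) = c + (1 − c) · 1 / (1 + exp(−a(θ − b)))
Exponent: 1.87 × (-0.41 − (-1.3)) = 1.6643
1/(1 + e^{-1.6643}) = 0.8408
P = 0.21 + 0.79 × 0.8408 = 0.8742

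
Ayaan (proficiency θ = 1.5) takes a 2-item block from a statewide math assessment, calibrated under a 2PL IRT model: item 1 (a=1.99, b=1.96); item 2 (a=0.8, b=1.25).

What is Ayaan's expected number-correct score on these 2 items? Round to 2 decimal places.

0.84

P(θ) = 1 / (1 + exp(−a(θ − b)))
P_1 = 1/(1+e^{0.9154}) = 0.2859
P_2 = 1/(1+e^{-0.2000}) = 0.5498
E[score] = 0.2859 + 0.5498 = 0.8357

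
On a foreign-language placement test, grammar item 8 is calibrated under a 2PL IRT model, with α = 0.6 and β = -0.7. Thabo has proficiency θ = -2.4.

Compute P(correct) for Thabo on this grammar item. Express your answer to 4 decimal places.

0.2650

P(θ) = 1 / (1 + exp(−α(θ − β)))
Exponent: 0.6 × (-2.4 − (-0.7)) = -1.0200
1/(1 + e^{1.0200}) = 0.2650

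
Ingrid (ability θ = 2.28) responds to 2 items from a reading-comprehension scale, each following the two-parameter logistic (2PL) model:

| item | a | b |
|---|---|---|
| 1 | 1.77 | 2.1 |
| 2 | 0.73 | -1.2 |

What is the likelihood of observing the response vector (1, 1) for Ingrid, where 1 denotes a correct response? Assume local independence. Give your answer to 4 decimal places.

0.5367

P(θ) = 1 / (1 + exp(−a(θ − b)))
P_1 = 1/(1+e^{-0.3186}) = 0.5790
P_2 = 1/(1+e^{-2.5404}) = 0.9269
L = P_1 × P_2 = 0.5790 × 0.9269 = 0.53667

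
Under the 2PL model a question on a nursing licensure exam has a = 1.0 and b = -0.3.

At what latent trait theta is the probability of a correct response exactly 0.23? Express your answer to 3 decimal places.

P(theta) = 1 / (1 + exp(−a(theta − b)))
logit = ln(0.2300/0.7700) = -1.2083
theta = b + logit/(a) = -0.3 + (-1.2083)/1.0000 = -1.5083

-1.508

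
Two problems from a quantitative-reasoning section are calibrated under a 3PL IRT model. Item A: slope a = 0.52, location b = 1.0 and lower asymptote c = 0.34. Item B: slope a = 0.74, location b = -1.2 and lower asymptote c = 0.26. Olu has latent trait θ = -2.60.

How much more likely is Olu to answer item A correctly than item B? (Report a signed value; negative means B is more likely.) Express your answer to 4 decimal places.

P(θ) = c + (1 − c) · 1 / (1 + exp(−a(θ − b)))
P_A = 0.4280
P_B = 0.4538
P_A − P_B = -0.0258

-0.0258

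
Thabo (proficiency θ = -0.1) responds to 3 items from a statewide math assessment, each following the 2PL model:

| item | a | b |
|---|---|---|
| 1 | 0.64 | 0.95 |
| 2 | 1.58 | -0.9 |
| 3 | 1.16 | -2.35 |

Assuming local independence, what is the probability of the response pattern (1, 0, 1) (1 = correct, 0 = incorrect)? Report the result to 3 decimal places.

P(θ) = 1 / (1 + exp(−a(θ − b)))
P_1 = 1/(1+e^{0.6720}) = 0.3380
P_2 = 1/(1+e^{-1.2640}) = 0.7797
P_3 = 1/(1+e^{-2.6100}) = 0.9315
L = P_1 × (1−P_2) × P_3 = 0.3380 × 0.2203 × 0.9315 = 0.06937

0.069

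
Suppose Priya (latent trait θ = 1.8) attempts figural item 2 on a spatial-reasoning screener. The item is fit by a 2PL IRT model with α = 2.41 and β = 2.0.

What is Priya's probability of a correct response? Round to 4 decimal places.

0.3818

P(θ) = 1 / (1 + exp(−α(θ − β)))
Exponent: 2.41 × (1.8 − 2.0) = -0.4820
1/(1 + e^{0.4820}) = 0.3818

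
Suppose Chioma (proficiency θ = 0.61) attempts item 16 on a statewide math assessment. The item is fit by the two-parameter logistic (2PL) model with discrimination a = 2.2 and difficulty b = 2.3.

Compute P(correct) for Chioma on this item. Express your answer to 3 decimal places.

0.024

P(θ) = 1 / (1 + exp(−a(θ − b)))
Exponent: 2.2 × (0.61 − 2.3) = -3.7180
1/(1 + e^{3.7180}) = 0.0237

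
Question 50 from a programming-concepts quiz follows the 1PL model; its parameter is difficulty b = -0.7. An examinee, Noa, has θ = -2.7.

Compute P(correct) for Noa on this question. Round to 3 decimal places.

0.119

P(θ) = 1 / (1 + exp(−(θ − b)))
Exponent: (-2.7 − (-0.7)) = -2.0000
1/(1 + e^{2.0000}) = 0.1192
P = 0.1192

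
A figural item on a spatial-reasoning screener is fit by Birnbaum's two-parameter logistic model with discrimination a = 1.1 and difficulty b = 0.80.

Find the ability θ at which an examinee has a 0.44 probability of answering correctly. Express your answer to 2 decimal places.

0.58

P(θ) = 1 / (1 + exp(−a(θ − b)))
logit = ln(0.4400/0.5600) = -0.2412
θ = b + logit/(a) = 0.80 + (-0.2412)/1.1000 = 0.5808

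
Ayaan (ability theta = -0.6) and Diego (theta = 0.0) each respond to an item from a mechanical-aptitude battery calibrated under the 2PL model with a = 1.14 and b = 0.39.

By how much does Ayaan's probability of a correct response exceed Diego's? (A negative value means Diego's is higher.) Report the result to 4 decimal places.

P(theta) = 1 / (1 + exp(−a(theta − b)))
P(Ayaan) = 0.2444  [exponent -1.1286]
P(Diego) = 0.3906  [exponent -0.4446]
Difference = 0.2444 − 0.3906 = -0.1462

-0.1462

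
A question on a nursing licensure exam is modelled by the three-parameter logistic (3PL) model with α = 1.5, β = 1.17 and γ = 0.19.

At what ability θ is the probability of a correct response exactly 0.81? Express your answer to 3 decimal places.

P(θ) = γ + (1 − γ) · 1 / (1 + exp(−α(θ − β)))
Remove guessing floor: (0.81 − 0.19)/(1 − 0.19) = 0.7654
logit = ln(0.7654/0.2346) = 1.1827
θ = β + logit/(α) = 1.17 + 1.1827/1.5000 = 1.9585

1.958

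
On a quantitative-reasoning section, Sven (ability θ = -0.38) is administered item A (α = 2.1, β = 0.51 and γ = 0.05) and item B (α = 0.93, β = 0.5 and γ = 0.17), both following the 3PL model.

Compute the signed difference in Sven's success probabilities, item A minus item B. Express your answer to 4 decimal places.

-0.2471

P(θ) = γ + (1 − γ) · 1 / (1 + exp(−α(θ − β)))
P_A = 0.1770
P_B = 0.4241
P_A − P_B = -0.2471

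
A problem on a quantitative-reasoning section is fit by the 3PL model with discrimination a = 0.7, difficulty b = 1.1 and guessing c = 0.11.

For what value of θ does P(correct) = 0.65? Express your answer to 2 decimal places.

P(θ) = c + (1 − c) · 1 / (1 + exp(−a(θ − b)))
Remove guessing floor: (0.65 − 0.11)/(1 − 0.11) = 0.6067
logit = ln(0.6067/0.3933) = 0.4336
θ = b + logit/(a) = 1.1 + 0.4336/0.7000 = 1.7195

1.72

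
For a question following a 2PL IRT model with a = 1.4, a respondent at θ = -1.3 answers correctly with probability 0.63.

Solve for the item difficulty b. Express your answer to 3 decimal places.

-1.680

P(θ) = 1 / (1 + exp(−a(θ − b)))
logit(0.63) = ln(0.63/0.37) = 0.5322
b = θ − logit/(a) = -1.3 − 0.5322/1.4000 = -1.6802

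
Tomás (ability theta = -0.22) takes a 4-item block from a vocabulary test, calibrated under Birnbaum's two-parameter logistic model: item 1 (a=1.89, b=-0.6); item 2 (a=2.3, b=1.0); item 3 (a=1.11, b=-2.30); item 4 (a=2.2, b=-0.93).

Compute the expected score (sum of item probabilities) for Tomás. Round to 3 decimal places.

P(theta) = 1 / (1 + exp(−a(theta − b)))
P_1 = 1/(1+e^{-0.7182}) = 0.6722
P_2 = 1/(1+e^{2.8060}) = 0.0570
P_3 = 1/(1+e^{-2.3088}) = 0.9096
P_4 = 1/(1+e^{-1.5620}) = 0.8266
E[score] = 0.6722 + 0.0570 + 0.9096 + 0.8266 = 2.4655

2.465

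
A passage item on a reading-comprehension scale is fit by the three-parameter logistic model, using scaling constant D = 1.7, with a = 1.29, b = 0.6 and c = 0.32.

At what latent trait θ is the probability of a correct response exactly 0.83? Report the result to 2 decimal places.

1.10

P(θ) = c + (1 − c) · 1 / (1 + exp(−D·a(θ − b)))
Remove guessing floor: (0.83 − 0.32)/(1 − 0.32) = 0.7500
logit = ln(0.7500/0.2500) = 1.0986
θ = b + logit/(1.7·a) = 0.6 + 1.0986/2.1930 = 1.1010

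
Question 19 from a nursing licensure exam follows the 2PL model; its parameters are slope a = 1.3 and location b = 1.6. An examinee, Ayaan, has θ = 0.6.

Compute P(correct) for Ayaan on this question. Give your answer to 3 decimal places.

P(θ) = 1 / (1 + exp(−a(θ − b)))
Exponent: 1.3 × (0.6 − 1.6) = -1.3000
1/(1 + e^{1.3000}) = 0.2142

0.214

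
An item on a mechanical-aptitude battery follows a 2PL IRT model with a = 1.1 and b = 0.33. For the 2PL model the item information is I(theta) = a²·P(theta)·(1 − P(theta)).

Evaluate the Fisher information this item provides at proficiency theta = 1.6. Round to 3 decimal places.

0.192

P = 1/(1+e^{-1.3970}) = 0.8017
P(1−P) = 0.8017 × 0.1983 = 0.1590
I = a² × P(1−P) = 1.1² × 0.1590 = 0.19236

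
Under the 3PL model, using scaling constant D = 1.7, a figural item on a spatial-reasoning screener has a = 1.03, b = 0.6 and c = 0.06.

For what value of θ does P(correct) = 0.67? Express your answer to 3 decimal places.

P(θ) = c + (1 − c) · 1 / (1 + exp(−D·a(θ − b)))
Remove guessing floor: (0.67 − 0.06)/(1 − 0.06) = 0.6489
logit = ln(0.6489/0.3511) = 0.6144
θ = b + logit/(1.7·a) = 0.6 + 0.6144/1.7510 = 0.9509

0.951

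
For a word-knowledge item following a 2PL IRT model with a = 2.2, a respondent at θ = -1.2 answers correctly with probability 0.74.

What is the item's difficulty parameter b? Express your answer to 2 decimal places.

P(θ) = 1 / (1 + exp(−a(θ − b)))
logit(0.74) = ln(0.74/0.26) = 1.0460
b = θ − logit/(a) = -1.2 − 1.0460/2.2000 = -1.6754

-1.68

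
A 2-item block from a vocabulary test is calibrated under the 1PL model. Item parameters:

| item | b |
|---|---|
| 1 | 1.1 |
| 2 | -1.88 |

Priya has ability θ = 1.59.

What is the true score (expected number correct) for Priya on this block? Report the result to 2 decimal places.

P(θ) = 1 / (1 + exp(−(θ − b)))
P_1 = 1/(1+e^{-0.4900}) = 0.6201
P_2 = 1/(1+e^{-3.4700}) = 0.9698
E[score] = 0.6201 + 0.9698 = 1.5899

1.59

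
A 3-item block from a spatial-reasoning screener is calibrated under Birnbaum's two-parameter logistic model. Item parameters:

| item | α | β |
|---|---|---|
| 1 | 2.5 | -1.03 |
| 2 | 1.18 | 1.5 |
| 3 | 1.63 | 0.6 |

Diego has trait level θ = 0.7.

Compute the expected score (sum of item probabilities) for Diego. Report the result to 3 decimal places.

1.808

P(θ) = 1 / (1 + exp(−α(θ − β)))
P_1 = 1/(1+e^{-4.3250}) = 0.9869
P_2 = 1/(1+e^{0.9440}) = 0.2801
P_3 = 1/(1+e^{-0.1630}) = 0.5407
E[score] = 0.9869 + 0.2801 + 0.5407 = 1.8077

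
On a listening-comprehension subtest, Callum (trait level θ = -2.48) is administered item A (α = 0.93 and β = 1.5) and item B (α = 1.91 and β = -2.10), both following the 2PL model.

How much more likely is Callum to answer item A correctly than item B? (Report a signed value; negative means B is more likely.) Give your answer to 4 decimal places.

P(θ) = 1 / (1 + exp(−α(θ − β)))
P_A = 0.0241
P_B = 0.3261
P_A − P_B = -0.3020

-0.3020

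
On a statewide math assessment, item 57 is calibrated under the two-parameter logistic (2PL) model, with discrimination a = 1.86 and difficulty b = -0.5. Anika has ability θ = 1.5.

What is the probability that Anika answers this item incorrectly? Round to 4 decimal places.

P(θ) = 1 / (1 + exp(−a(θ − b)))
Exponent: 1.86 × (1.5 − (-0.5)) = 3.7200
1/(1 + e^{-3.7200}) = 0.9763
P(incorrect) = 1 − 0.9763 = 0.0237

0.0237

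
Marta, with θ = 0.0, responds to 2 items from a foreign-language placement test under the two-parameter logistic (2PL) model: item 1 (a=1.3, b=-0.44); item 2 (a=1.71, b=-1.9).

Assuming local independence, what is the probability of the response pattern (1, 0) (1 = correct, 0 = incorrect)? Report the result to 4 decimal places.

P(θ) = 1 / (1 + exp(−a(θ − b)))
P_1 = 1/(1+e^{-0.5720}) = 0.6392
P_2 = 1/(1+e^{-3.2490}) = 0.9626
L = P_1 × (1−P_2) = 0.6392 × 0.0374 = 0.02388

0.0239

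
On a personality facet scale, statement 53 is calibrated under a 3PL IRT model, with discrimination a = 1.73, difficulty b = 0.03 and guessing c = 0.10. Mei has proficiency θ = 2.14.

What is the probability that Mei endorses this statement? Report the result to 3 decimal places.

0.977

P(θ) = c + (1 − c) · 1 / (1 + exp(−a(θ − b)))
Exponent: 1.73 × (2.14 − 0.03) = 3.6503
1/(1 + e^{-3.6503}) = 0.9747
P = 0.10 + 0.90 × 0.9747 = 0.9772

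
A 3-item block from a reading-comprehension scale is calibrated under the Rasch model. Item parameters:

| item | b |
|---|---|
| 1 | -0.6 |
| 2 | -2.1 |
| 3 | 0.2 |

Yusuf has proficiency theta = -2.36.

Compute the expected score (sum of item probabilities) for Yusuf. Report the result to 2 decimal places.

P(theta) = 1 / (1 + exp(−(theta − b)))
P_1 = 1/(1+e^{1.7600}) = 0.1468
P_2 = 1/(1+e^{0.2600}) = 0.4354
P_3 = 1/(1+e^{2.5600}) = 0.0718
E[score] = 0.1468 + 0.4354 + 0.0718 = 0.6539

0.65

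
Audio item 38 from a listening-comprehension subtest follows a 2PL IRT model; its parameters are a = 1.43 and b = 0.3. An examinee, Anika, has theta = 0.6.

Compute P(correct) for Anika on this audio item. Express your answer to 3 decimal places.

0.606

P(theta) = 1 / (1 + exp(−a(theta − b)))
Exponent: 1.43 × (0.6 − 0.3) = 0.4290
1/(1 + e^{-0.4290}) = 0.6056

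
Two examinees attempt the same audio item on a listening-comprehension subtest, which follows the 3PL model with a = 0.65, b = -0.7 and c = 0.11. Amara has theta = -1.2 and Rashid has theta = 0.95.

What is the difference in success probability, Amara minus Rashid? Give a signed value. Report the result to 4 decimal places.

P(theta) = c + (1 − c) · 1 / (1 + exp(−a(theta − b)))
P(Amara) = 0.4833  [exponent -0.3250]
P(Rashid) = 0.7731  [exponent 1.0725]
Difference = 0.4833 − 0.7731 = -0.2898

-0.2898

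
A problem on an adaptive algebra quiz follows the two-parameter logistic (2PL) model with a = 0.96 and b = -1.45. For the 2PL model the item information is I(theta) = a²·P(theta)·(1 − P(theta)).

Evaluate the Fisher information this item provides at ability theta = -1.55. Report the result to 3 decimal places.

0.230

P = 1/(1+e^{0.0960}) = 0.4760
P(1−P) = 0.4760 × 0.5240 = 0.2494
I = a² × P(1−P) = 0.96² × 0.2494 = 0.22987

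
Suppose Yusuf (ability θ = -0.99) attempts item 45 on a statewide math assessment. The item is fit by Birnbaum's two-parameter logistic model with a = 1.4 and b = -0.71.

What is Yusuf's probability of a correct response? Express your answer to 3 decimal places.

P(θ) = 1 / (1 + exp(−a(θ − b)))
Exponent: 1.4 × (-0.99 − (-0.71)) = -0.3920
1/(1 + e^{0.3920}) = 0.4032

0.403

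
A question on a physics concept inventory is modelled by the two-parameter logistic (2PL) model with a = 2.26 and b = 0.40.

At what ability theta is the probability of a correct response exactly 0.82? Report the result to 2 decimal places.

1.07

P(theta) = 1 / (1 + exp(−a(theta − b)))
logit = ln(0.8200/0.1800) = 1.5163
theta = b + logit/(a) = 0.40 + 1.5163/2.2600 = 1.0710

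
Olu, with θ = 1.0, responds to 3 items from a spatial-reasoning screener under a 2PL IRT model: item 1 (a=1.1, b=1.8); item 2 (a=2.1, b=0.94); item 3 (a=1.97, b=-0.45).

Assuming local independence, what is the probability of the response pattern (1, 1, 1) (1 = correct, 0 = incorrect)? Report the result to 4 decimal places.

0.1473

P(θ) = 1 / (1 + exp(−a(θ − b)))
P_1 = 1/(1+e^{0.8800}) = 0.2932
P_2 = 1/(1+e^{-0.1260}) = 0.5315
P_3 = 1/(1+e^{-2.8565}) = 0.9457
L = P_1 × P_2 × P_3 = 0.2932 × 0.5315 × 0.9457 = 0.14734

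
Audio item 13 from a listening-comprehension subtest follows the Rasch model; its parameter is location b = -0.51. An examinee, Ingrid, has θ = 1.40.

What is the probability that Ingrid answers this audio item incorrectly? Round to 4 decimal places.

0.1290

P(θ) = 1 / (1 + exp(−(θ − b)))
Exponent: (1.40 − (-0.51)) = 1.9100
1/(1 + e^{-1.9100}) = 0.8710
P = 0.8710
P(incorrect) = 1 − 0.8710 = 0.1290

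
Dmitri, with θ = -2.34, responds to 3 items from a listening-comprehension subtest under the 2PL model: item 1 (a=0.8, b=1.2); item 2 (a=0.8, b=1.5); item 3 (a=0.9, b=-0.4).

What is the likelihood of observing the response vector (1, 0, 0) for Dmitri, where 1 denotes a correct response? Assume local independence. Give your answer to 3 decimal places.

0.045

P(θ) = 1 / (1 + exp(−a(θ − b)))
P_1 = 1/(1+e^{2.8320}) = 0.0556
P_2 = 1/(1+e^{3.0720}) = 0.0443
P_3 = 1/(1+e^{1.7460}) = 0.1486
L = P_1 × (1−P_2) × (1−P_3) = 0.0556 × 0.9557 × 0.8514 = 0.04526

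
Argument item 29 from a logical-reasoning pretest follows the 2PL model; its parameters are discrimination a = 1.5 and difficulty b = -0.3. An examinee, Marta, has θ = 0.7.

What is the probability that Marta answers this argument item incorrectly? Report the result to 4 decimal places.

0.1824

P(θ) = 1 / (1 + exp(−a(θ − b)))
Exponent: 1.5 × (0.7 − (-0.3)) = 1.5000
1/(1 + e^{-1.5000}) = 0.8176
P(incorrect) = 1 − 0.8176 = 0.1824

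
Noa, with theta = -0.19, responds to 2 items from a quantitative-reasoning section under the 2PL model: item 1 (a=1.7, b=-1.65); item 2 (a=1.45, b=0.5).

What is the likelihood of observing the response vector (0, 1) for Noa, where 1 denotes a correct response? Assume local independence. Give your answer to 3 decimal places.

P(theta) = 1 / (1 + exp(−a(theta − b)))
P_1 = 1/(1+e^{-2.4820}) = 0.9229
P_2 = 1/(1+e^{1.0005}) = 0.2688
L = (1−P_1) × P_2 = 0.0771 × 0.2688 = 0.02074

0.021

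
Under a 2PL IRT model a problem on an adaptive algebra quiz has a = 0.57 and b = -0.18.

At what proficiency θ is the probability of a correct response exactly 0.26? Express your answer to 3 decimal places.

P(θ) = 1 / (1 + exp(−a(θ − b)))
logit = ln(0.2600/0.7400) = -1.0460
θ = b + logit/(a) = -0.18 + (-1.0460)/0.5700 = -2.0150

-2.015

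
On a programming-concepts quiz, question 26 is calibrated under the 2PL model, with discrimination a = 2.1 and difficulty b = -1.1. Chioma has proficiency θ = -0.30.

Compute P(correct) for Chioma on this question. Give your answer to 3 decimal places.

P(θ) = 1 / (1 + exp(−a(θ − b)))
Exponent: 2.1 × (-0.30 − (-1.1)) = 1.6800
1/(1 + e^{-1.6800}) = 0.8429

0.843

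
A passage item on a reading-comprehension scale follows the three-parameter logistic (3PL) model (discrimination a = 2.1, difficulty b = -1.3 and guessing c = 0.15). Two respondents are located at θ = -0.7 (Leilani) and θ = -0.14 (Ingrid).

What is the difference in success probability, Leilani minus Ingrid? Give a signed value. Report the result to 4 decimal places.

-0.1194

P(θ) = c + (1 − c) · 1 / (1 + exp(−a(θ − b)))
P(Leilani) = 0.8122  [exponent 1.2600]
P(Ingrid) = 0.9316  [exponent 2.4360]
Difference = 0.8122 − 0.9316 = -0.1194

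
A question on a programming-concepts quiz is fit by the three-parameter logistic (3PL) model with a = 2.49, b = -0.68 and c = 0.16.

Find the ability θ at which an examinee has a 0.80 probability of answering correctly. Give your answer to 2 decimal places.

P(θ) = c + (1 − c) · 1 / (1 + exp(−a(θ − b)))
Remove guessing floor: (0.80 − 0.16)/(1 − 0.16) = 0.7619
logit = ln(0.7619/0.2381) = 1.1632
θ = b + logit/(a) = -0.68 + 1.1632/2.4900 = -0.2129

-0.21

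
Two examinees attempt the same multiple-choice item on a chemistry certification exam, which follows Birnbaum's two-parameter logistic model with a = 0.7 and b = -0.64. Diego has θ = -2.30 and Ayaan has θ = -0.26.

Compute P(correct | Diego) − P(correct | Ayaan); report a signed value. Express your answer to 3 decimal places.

-0.328

P(θ) = 1 / (1 + exp(−a(θ − b)))
P(Diego) = 0.2383  [exponent -1.1620]
P(Ayaan) = 0.5661  [exponent 0.2660]
Difference = 0.2383 − 0.5661 = -0.3278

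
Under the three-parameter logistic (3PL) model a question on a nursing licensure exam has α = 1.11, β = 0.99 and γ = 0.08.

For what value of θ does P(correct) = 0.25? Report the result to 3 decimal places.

P(θ) = γ + (1 − γ) · 1 / (1 + exp(−α(θ − β)))
Remove guessing floor: (0.25 − 0.08)/(1 − 0.08) = 0.1848
logit = ln(0.1848/0.8152) = -1.4843
θ = β + logit/(α) = 0.99 + (-1.4843)/1.1100 = -0.3472

-0.347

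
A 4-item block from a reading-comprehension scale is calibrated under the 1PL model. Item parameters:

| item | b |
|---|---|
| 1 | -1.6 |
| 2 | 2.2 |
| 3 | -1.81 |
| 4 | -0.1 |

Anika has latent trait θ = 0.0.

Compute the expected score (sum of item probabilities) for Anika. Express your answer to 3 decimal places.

P(θ) = 1 / (1 + exp(−(θ − b)))
P_1 = 1/(1+e^{-1.6000}) = 0.8320
P_2 = 1/(1+e^{2.2000}) = 0.0998
P_3 = 1/(1+e^{-1.8100}) = 0.8594
P_4 = 1/(1+e^{-0.1000}) = 0.5250
E[score] = 0.8320 + 0.0998 + 0.8594 + 0.5250 = 2.3161

2.316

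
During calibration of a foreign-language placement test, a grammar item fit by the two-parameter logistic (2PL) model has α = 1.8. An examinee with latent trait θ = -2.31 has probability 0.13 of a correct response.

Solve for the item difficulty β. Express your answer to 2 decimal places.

P(θ) = 1 / (1 + exp(−α(θ − β)))
logit(0.13) = ln(0.13/0.87) = -1.9010
β = θ − logit/(α) = -2.31 − (-1.9010)/1.8000 = -1.2539

-1.25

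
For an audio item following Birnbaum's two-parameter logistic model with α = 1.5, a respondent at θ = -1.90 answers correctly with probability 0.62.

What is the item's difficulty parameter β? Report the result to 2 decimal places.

P(θ) = 1 / (1 + exp(−α(θ − β)))
logit(0.62) = ln(0.62/0.38) = 0.4895
β = θ − logit/(α) = -1.90 − 0.4895/1.5000 = -2.2264

-2.23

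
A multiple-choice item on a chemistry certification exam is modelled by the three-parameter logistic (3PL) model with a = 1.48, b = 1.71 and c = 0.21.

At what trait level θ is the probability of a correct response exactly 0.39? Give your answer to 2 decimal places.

0.89

P(θ) = c + (1 − c) · 1 / (1 + exp(−a(θ − b)))
Remove guessing floor: (0.39 − 0.21)/(1 − 0.21) = 0.2278
logit = ln(0.2278/0.7722) = -1.2205
θ = b + logit/(a) = 1.71 + (-1.2205)/1.4800 = 0.8853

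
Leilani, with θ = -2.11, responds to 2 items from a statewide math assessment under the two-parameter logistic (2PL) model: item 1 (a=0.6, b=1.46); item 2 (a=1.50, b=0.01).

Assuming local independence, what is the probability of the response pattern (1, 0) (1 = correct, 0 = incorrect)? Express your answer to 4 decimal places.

P(θ) = 1 / (1 + exp(−a(θ − b)))
P_1 = 1/(1+e^{2.1420}) = 0.1051
P_2 = 1/(1+e^{3.1800}) = 0.0399
L = P_1 × (1−P_2) = 0.1051 × 0.9601 = 0.10089

0.1009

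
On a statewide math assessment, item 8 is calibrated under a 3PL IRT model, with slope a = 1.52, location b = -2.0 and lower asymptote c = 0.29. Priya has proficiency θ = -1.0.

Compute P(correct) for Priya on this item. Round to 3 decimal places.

0.873

P(θ) = c + (1 − c) · 1 / (1 + exp(−a(θ − b)))
Exponent: 1.52 × (-1.0 − (-2.0)) = 1.5200
1/(1 + e^{-1.5200}) = 0.8205
P = 0.29 + 0.71 × 0.8205 = 0.8726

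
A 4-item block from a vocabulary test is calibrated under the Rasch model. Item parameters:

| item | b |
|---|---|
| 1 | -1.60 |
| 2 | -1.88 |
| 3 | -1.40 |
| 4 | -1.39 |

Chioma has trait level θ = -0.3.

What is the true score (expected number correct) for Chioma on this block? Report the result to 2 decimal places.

P(θ) = 1 / (1 + exp(−(θ − b)))
P_1 = 1/(1+e^{-1.3000}) = 0.7858
P_2 = 1/(1+e^{-1.5800}) = 0.8292
P_3 = 1/(1+e^{-1.1000}) = 0.7503
P_4 = 1/(1+e^{-1.0900}) = 0.7484
E[score] = 0.7858 + 0.8292 + 0.7503 + 0.7484 = 3.1137

3.11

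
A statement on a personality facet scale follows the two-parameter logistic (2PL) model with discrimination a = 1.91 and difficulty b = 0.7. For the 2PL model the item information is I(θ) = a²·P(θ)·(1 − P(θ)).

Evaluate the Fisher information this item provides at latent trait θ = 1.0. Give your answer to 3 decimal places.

P = 1/(1+e^{-0.5730}) = 0.6395
P(1−P) = 0.6395 × 0.3605 = 0.2306
I = a² × P(1−P) = 1.91² × 0.2306 = 0.84108

0.841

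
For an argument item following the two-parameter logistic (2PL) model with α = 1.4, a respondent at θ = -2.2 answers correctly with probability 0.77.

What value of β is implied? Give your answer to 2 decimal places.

P(θ) = 1 / (1 + exp(−α(θ − β)))
logit(0.77) = ln(0.77/0.23) = 1.2083
β = θ − logit/(α) = -2.2 − 1.2083/1.4000 = -3.0631

-3.06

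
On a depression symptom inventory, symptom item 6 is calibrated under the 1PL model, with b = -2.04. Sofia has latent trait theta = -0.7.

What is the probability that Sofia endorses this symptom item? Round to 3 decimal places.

0.792

P(theta) = 1 / (1 + exp(−(theta − b)))
Exponent: (-0.7 − (-2.04)) = 1.3400
1/(1 + e^{-1.3400}) = 0.7925
P = 0.7925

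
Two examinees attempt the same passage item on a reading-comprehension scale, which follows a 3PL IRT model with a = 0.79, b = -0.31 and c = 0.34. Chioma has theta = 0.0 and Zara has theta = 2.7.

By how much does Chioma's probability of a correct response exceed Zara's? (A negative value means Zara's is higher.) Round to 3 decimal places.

-0.234

P(theta) = c + (1 − c) · 1 / (1 + exp(−a(theta − b)))
P(Chioma) = 0.7102  [exponent 0.2449]
P(Zara) = 0.9440  [exponent 2.3779]
Difference = 0.7102 − 0.9440 = -0.2338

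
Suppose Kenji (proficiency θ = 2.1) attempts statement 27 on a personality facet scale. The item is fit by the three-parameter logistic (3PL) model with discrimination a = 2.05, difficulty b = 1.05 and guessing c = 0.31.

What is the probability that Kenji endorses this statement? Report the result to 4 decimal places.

0.9282

P(θ) = c + (1 − c) · 1 / (1 + exp(−a(θ − b)))
Exponent: 2.05 × (2.1 − 1.05) = 2.1525
1/(1 + e^{-2.1525}) = 0.8959
P = 0.31 + 0.69 × 0.8959 = 0.9282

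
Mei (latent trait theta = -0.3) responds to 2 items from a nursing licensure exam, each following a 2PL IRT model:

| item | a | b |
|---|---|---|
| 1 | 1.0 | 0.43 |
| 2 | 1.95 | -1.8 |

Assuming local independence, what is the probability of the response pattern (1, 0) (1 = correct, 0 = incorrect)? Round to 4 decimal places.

0.0166

P(theta) = 1 / (1 + exp(−a(theta − b)))
P_1 = 1/(1+e^{0.7300}) = 0.3252
P_2 = 1/(1+e^{-2.9250}) = 0.9491
L = P_1 × (1−P_2) = 0.3252 × 0.0509 = 0.01656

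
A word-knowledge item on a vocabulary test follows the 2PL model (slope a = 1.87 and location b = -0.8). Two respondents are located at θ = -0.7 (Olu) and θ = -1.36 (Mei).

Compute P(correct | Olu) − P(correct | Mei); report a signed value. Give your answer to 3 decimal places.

P(θ) = 1 / (1 + exp(−a(θ − b)))
P(Olu) = 0.5466  [exponent 0.1870]
P(Mei) = 0.2598  [exponent -1.0472]
Difference = 0.5466 − 0.2598 = 0.2869

0.287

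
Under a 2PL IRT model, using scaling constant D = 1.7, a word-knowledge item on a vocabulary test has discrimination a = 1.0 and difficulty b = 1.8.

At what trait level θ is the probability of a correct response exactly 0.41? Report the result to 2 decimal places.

1.59

P(θ) = 1 / (1 + exp(−D·a(θ − b)))
logit = ln(0.4100/0.5900) = -0.3640
θ = b + logit/(1.7·a) = 1.8 + (-0.3640)/1.7000 = 1.5859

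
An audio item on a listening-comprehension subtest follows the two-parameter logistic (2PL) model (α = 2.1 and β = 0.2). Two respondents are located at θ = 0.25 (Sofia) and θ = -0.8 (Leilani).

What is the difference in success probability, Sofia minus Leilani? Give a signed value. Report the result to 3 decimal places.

P(θ) = 1 / (1 + exp(−α(θ − β)))
P(Sofia) = 0.5262  [exponent 0.1050]
P(Leilani) = 0.1091  [exponent -2.1000]
Difference = 0.5262 − 0.1091 = 0.4171

0.417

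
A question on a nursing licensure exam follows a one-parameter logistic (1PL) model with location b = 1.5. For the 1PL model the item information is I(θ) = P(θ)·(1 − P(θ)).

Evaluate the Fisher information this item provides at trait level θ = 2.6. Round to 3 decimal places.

P = 1/(1+e^{-1.1000}) = 0.7503
P(1−P) = 0.7503 × 0.2497 = 0.1874
I = P(1−P) = 0.18737

0.187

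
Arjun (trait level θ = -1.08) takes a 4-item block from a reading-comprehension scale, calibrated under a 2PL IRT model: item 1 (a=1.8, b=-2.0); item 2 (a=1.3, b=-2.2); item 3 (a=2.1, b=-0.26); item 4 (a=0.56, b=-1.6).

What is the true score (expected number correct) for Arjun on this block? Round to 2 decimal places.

2.37

P(θ) = 1 / (1 + exp(−a(θ − b)))
P_1 = 1/(1+e^{-1.6560}) = 0.8397
P_2 = 1/(1+e^{-1.4560}) = 0.8109
P_3 = 1/(1+e^{1.7220}) = 0.1516
P_4 = 1/(1+e^{-0.2912}) = 0.5723
E[score] = 0.8397 + 0.8109 + 0.1516 + 0.5723 = 2.3745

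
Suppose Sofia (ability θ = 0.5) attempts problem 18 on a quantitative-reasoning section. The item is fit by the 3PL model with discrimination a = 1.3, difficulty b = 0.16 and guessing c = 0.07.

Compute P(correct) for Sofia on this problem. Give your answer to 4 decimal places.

P(θ) = c + (1 − c) · 1 / (1 + exp(−a(θ − b)))
Exponent: 1.3 × (0.5 − 0.16) = 0.4420
1/(1 + e^{-0.4420}) = 0.6087
P = 0.07 + 0.93 × 0.6087 = 0.6361

0.6361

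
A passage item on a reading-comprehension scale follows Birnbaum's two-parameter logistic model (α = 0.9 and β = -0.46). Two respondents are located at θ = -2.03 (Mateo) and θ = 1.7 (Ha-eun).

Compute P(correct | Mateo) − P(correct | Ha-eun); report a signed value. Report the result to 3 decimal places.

P(θ) = 1 / (1 + exp(−α(θ − β)))
P(Mateo) = 0.1958  [exponent -1.4130]
P(Ha-eun) = 0.8748  [exponent 1.9440]
Difference = 0.1958 − 0.8748 = -0.6790

-0.679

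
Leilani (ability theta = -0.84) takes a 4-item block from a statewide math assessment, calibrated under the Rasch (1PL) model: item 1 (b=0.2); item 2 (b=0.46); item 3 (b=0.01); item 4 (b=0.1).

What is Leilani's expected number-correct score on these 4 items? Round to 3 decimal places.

1.056

P(theta) = 1 / (1 + exp(−(theta − b)))
P_1 = 1/(1+e^{1.0400}) = 0.2611
P_2 = 1/(1+e^{1.3000}) = 0.2142
P_3 = 1/(1+e^{0.8500}) = 0.2994
P_4 = 1/(1+e^{0.9400}) = 0.2809
E[score] = 0.2611 + 0.2142 + 0.2994 + 0.2809 = 1.0556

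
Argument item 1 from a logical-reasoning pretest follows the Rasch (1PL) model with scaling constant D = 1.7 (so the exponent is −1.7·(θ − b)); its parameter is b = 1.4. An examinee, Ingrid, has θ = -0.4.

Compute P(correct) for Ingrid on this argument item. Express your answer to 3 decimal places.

P(θ) = 1 / (1 + exp(−D·(θ − b)))
Exponent: 1.7 × (-0.4 − 1.4) = -3.0600
1/(1 + e^{3.0600}) = 0.0448
P = 0.0448

0.045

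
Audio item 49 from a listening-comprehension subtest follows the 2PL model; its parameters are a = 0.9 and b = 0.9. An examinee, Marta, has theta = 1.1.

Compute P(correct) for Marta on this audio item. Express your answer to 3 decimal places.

P(theta) = 1 / (1 + exp(−a(theta − b)))
Exponent: 0.9 × (1.1 − 0.9) = 0.1800
1/(1 + e^{-0.1800}) = 0.5449

0.545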